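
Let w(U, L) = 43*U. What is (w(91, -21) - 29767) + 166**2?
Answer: 1702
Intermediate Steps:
(w(91, -21) - 29767) + 166**2 = (43*91 - 29767) + 166**2 = (3913 - 29767) + 27556 = -25854 + 27556 = 1702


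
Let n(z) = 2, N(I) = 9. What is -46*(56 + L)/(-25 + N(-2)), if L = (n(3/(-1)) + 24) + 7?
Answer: 2047/8 ≈ 255.88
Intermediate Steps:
L = 33 (L = (2 + 24) + 7 = 26 + 7 = 33)
-46*(56 + L)/(-25 + N(-2)) = -46*(56 + 33)/(-25 + 9) = -4094/(-16) = -4094*(-1)/16 = -46*(-89/16) = 2047/8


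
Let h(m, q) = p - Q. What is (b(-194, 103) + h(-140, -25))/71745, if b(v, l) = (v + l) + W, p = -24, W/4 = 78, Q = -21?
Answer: 218/71745 ≈ 0.0030385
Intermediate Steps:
W = 312 (W = 4*78 = 312)
h(m, q) = -3 (h(m, q) = -24 - 1*(-21) = -24 + 21 = -3)
b(v, l) = 312 + l + v (b(v, l) = (v + l) + 312 = (l + v) + 312 = 312 + l + v)
(b(-194, 103) + h(-140, -25))/71745 = ((312 + 103 - 194) - 3)/71745 = (221 - 3)*(1/71745) = 218*(1/71745) = 218/71745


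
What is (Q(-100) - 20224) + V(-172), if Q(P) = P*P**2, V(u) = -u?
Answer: -1020052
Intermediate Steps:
Q(P) = P**3
(Q(-100) - 20224) + V(-172) = ((-100)**3 - 20224) - 1*(-172) = (-1000000 - 20224) + 172 = -1020224 + 172 = -1020052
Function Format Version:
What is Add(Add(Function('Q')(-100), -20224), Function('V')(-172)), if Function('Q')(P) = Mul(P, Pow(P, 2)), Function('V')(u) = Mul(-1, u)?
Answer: -1020052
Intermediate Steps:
Function('Q')(P) = Pow(P, 3)
Add(Add(Function('Q')(-100), -20224), Function('V')(-172)) = Add(Add(Pow(-100, 3), -20224), Mul(-1, -172)) = Add(Add(-1000000, -20224), 172) = Add(-1020224, 172) = -1020052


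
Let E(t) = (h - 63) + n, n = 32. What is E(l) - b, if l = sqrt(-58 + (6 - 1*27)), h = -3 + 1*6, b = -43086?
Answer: 43058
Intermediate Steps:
h = 3 (h = -3 + 6 = 3)
l = I*sqrt(79) (l = sqrt(-58 + (6 - 27)) = sqrt(-58 - 21) = sqrt(-79) = I*sqrt(79) ≈ 8.8882*I)
E(t) = -28 (E(t) = (3 - 63) + 32 = -60 + 32 = -28)
E(l) - b = -28 - 1*(-43086) = -28 + 43086 = 43058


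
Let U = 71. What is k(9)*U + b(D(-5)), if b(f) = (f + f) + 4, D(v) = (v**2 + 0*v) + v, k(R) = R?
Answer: 683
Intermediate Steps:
D(v) = v + v**2 (D(v) = (v**2 + 0) + v = v**2 + v = v + v**2)
b(f) = 4 + 2*f (b(f) = 2*f + 4 = 4 + 2*f)
k(9)*U + b(D(-5)) = 9*71 + (4 + 2*(-5*(1 - 5))) = 639 + (4 + 2*(-5*(-4))) = 639 + (4 + 2*20) = 639 + (4 + 40) = 639 + 44 = 683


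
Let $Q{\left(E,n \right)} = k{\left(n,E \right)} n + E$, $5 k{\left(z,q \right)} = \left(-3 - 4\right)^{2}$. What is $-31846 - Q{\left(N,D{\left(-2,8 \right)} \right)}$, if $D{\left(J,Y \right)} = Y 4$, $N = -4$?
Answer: $- \frac{160778}{5} \approx -32156.0$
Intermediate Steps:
$k{\left(z,q \right)} = \frac{49}{5}$ ($k{\left(z,q \right)} = \frac{\left(-3 - 4\right)^{2}}{5} = \frac{\left(-7\right)^{2}}{5} = \frac{1}{5} \cdot 49 = \frac{49}{5}$)
$D{\left(J,Y \right)} = 4 Y$
$Q{\left(E,n \right)} = E + \frac{49 n}{5}$ ($Q{\left(E,n \right)} = \frac{49 n}{5} + E = E + \frac{49 n}{5}$)
$-31846 - Q{\left(N,D{\left(-2,8 \right)} \right)} = -31846 - \left(-4 + \frac{49 \cdot 4 \cdot 8}{5}\right) = -31846 - \left(-4 + \frac{49}{5} \cdot 32\right) = -31846 - \left(-4 + \frac{1568}{5}\right) = -31846 - \frac{1548}{5} = - \frac{160778}{5}$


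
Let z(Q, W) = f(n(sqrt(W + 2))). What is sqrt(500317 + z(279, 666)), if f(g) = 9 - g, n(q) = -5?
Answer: sqrt(500331) ≈ 707.34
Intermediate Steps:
z(Q, W) = 14 (z(Q, W) = 9 - 1*(-5) = 9 + 5 = 14)
sqrt(500317 + z(279, 666)) = sqrt(500317 + 14) = sqrt(500331)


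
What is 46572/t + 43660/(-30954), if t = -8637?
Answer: -303113518/44558283 ≈ -6.8026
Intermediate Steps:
46572/t + 43660/(-30954) = 46572/(-8637) + 43660/(-30954) = 46572*(-1/8637) + 43660*(-1/30954) = -15524/2879 - 21830/15477 = -303113518/44558283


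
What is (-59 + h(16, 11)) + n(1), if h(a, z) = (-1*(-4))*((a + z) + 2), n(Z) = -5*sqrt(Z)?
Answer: 52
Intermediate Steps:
h(a, z) = 8 + 4*a + 4*z (h(a, z) = 4*(2 + a + z) = 8 + 4*a + 4*z)
(-59 + h(16, 11)) + n(1) = (-59 + (8 + 4*16 + 4*11)) - 5*sqrt(1) = (-59 + (8 + 64 + 44)) - 5*1 = (-59 + 116) - 5 = 57 - 5 = 52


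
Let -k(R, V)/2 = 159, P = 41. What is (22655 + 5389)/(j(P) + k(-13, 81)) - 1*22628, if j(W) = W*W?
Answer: -30813920/1363 ≈ -22607.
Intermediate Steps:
k(R, V) = -318 (k(R, V) = -2*159 = -318)
j(W) = W²
(22655 + 5389)/(j(P) + k(-13, 81)) - 1*22628 = (22655 + 5389)/(41² - 318) - 1*22628 = 28044/(1681 - 318) - 22628 = 28044/1363 - 22628 = -30813920/1363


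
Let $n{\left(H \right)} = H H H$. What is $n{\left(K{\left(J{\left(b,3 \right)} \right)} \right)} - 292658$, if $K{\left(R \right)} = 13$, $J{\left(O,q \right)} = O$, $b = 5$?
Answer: $-290461$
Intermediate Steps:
$n{\left(H \right)} = H^{3}$ ($n{\left(H \right)} = H^{2} H = H^{3}$)
$n{\left(K{\left(J{\left(b,3 \right)} \right)} \right)} - 292658 = 13^{3} - 292658 = 2197 - 292658 = -290461$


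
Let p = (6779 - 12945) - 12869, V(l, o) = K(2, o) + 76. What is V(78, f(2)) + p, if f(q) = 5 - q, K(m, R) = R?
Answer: -18956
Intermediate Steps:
V(l, o) = 76 + o (V(l, o) = o + 76 = 76 + o)
p = -19035 (p = -6166 - 12869 = -19035)
V(78, f(2)) + p = (76 + (5 - 1*2)) - 19035 = (76 + (5 - 2)) - 19035 = (76 + 3) - 19035 = 79 - 19035 = -18956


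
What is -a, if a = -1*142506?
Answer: 142506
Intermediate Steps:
a = -142506
-a = -1*(-142506) = 142506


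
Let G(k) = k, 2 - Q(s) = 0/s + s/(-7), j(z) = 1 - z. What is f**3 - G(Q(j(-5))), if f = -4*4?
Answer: -28692/7 ≈ -4098.9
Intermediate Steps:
Q(s) = 2 + s/7 (Q(s) = 2 - (0/s + s/(-7)) = 2 - (0 + s*(-1/7)) = 2 - (0 - s/7) = 2 - (-1)*s/7 = 2 + s/7)
f = -16
f**3 - G(Q(j(-5))) = (-16)**3 - (2 + (1 - 1*(-5))/7) = -4096 - (2 + (1 + 5)/7) = -4096 - (2 + (1/7)*6) = -4096 - (2 + 6/7) = -4096 - 1*20/7 = -4096 - 20/7 = -28692/7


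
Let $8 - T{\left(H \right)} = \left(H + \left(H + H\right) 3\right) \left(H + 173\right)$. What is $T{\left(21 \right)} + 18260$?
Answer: $-10250$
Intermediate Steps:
$T{\left(H \right)} = 8 - 7 H \left(173 + H\right)$ ($T{\left(H \right)} = 8 - \left(H + \left(H + H\right) 3\right) \left(H + 173\right) = 8 - \left(H + 2 H 3\right) \left(173 + H\right) = 8 - \left(H + 6 H\right) \left(173 + H\right) = 8 - 7 H \left(173 + H\right)$)
$T{\left(21 \right)} + 18260 = \left(8 - 25431 - 7 \cdot 21^{2}\right) + 18260 = \left(8 - 25431 - 3087\right) + 18260 = -28510 + 18260 = -10250$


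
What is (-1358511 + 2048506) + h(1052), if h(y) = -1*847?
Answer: 689148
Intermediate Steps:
h(y) = -847
(-1358511 + 2048506) + h(1052) = (-1358511 + 2048506) - 847 = 689995 - 847 = 689148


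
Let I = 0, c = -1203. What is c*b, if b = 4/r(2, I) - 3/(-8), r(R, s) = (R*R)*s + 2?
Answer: -22857/8 ≈ -2857.1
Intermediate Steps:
r(R, s) = 2 + s*R**2 (r(R, s) = R**2*s + 2 = s*R**2 + 2 = 2 + s*R**2)
b = 19/8 (b = 4/(2 + 0*2**2) - 3/(-8) = 4/(2 + 0*4) - 3*(-1/8) = 4/(2 + 0) + 3/8 = 4/2 + 3/8 = 4*(1/2) + 3/8 = 2 + 3/8 = 19/8 ≈ 2.3750)
c*b = -1203*19/8 = -22857/8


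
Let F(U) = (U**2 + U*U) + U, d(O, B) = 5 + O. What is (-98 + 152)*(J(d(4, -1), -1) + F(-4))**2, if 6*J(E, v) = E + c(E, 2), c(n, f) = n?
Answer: 51894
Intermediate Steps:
F(U) = U + 2*U**2 (F(U) = (U**2 + U**2) + U = 2*U**2 + U = U + 2*U**2)
J(E, v) = E/3 (J(E, v) = (E + E)/6 = (2*E)/6 = E/3)
(-98 + 152)*(J(d(4, -1), -1) + F(-4))**2 = (-98 + 152)*((5 + 4)/3 - 4*(1 + 2*(-4)))**2 = 54*((1/3)*9 - 4*(1 - 8))**2 = 54*(3 - 4*(-7))**2 = 54*(3 + 28)**2 = 54*31**2 = 54*961 = 51894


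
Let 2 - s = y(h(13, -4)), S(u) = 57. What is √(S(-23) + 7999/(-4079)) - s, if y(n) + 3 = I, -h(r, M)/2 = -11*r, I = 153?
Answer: 148 + 2*√228937954/4079 ≈ 155.42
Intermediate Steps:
h(r, M) = 22*r (h(r, M) = -(-22)*r = 22*r)
y(n) = 150 (y(n) = -3 + 153 = 150)
s = -148 (s = 2 - 1*150 = 2 - 150 = -148)
√(S(-23) + 7999/(-4079)) - s = √(57 + 7999/(-4079)) - 1*(-148) = √(57 + 7999*(-1/4079)) + 148 = √(57 - 7999/4079) + 148 = √(224504/4079) + 148 = 2*√228937954/4079 + 148 = 148 + 2*√228937954/4079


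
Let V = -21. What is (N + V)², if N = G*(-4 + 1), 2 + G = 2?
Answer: 441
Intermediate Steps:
G = 0 (G = -2 + 2 = 0)
N = 0 (N = 0*(-4 + 1) = 0*(-3) = 0)
(N + V)² = (0 - 21)² = (-21)² = 441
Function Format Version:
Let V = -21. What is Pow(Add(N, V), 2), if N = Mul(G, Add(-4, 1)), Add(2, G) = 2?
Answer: 441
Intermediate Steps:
G = 0 (G = Add(-2, 2) = 0)
N = 0 (N = Mul(0, Add(-4, 1)) = Mul(0, -3) = 0)
Pow(Add(N, V), 2) = Pow(Add(0, -21), 2) = Pow(-21, 2) = 441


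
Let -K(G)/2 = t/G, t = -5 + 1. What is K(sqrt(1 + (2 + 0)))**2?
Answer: 64/3 ≈ 21.333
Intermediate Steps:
t = -4
K(G) = 8/G (K(G) = -(-8)/G = 8/G)
K(sqrt(1 + (2 + 0)))**2 = (8/(sqrt(1 + (2 + 0))))**2 = (8/(sqrt(1 + 2)))**2 = (8/(sqrt(3)))**2 = (8*(sqrt(3)/3))**2 = (8*sqrt(3)/3)**2 = 64/3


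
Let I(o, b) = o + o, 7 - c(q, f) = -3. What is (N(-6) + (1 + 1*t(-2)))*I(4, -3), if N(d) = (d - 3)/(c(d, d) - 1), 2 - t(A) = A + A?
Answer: 48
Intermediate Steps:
c(q, f) = 10 (c(q, f) = 7 - 1*(-3) = 7 + 3 = 10)
t(A) = 2 - 2*A (t(A) = 2 - (A + A) = 2 - 2*A)
N(d) = -1/3 + d/9 (N(d) = (d - 3)/(10 - 1) = (-3 + d)/9 = (-3 + d)*(1/9) = -1/3 + d/9)
I(o, b) = 2*o
(N(-6) + (1 + 1*t(-2)))*I(4, -3) = ((-1/3 + (1/9)*(-6)) + (1 + 1*(2 - 2*(-2))))*(2*4) = ((-1/3 - 2/3) + (1 + 1*(2 + 4)))*8 = (-1 + (1 + 1*6))*8 = (-1 + (1 + 6))*8 = (-1 + 7)*8 = 6*8 = 48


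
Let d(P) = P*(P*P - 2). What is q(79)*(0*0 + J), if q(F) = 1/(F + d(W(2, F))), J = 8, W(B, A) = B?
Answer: 8/83 ≈ 0.096385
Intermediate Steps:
d(P) = P*(-2 + P²) (d(P) = P*(P² - 2) = P*(-2 + P²))
q(F) = 1/(4 + F) (q(F) = 1/(F + 2*(-2 + 2²)) = 1/(F + 2*(-2 + 4)) = 1/(F + 2*2) = 1/(F + 4) = 1/(4 + F))
q(79)*(0*0 + J) = (0*0 + 8)/(4 + 79) = (0 + 8)/83 = (1/83)*8 = 8/83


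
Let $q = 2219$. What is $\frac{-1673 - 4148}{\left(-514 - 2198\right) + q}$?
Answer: $\frac{5821}{493} \approx 11.807$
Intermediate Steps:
$\frac{-1673 - 4148}{\left(-514 - 2198\right) + q} = \frac{-1673 - 4148}{\left(-514 - 2198\right) + 2219} = - \frac{5821}{\left(-514 - 2198\right) + 2219} = - \frac{5821}{-2712 + 2219} = - \frac{5821}{-493} = \left(-5821\right) \left(- \frac{1}{493}\right) = \frac{5821}{493}$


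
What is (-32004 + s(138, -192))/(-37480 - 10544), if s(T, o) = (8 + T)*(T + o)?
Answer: 554/667 ≈ 0.83058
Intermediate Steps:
(-32004 + s(138, -192))/(-37480 - 10544) = (-32004 + (138² + 8*138 + 8*(-192) + 138*(-192)))/(-37480 - 10544) = (-32004 + (19044 + 1104 - 1536 - 26496))/(-48024) = (-32004 - 7884)*(-1/48024) = -39888*(-1/48024) = 554/667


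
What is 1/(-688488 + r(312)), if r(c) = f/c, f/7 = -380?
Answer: -78/53702729 ≈ -1.4524e-6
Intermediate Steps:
f = -2660 (f = 7*(-380) = -2660)
r(c) = -2660/c
1/(-688488 + r(312)) = 1/(-688488 - 2660/312) = 1/(-688488 - 2660*1/312) = 1/(-688488 - 665/78) = 1/(-53702729/78) = -78/53702729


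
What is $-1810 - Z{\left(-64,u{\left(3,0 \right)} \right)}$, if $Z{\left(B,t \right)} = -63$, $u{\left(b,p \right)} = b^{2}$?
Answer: $-1747$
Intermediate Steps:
$-1810 - Z{\left(-64,u{\left(3,0 \right)} \right)} = -1810 - -63 = -1810 + 63 = -1747$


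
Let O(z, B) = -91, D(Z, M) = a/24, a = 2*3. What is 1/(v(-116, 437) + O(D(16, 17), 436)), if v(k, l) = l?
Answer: 1/346 ≈ 0.0028902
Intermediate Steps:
a = 6
D(Z, M) = ¼ (D(Z, M) = 6/24 = 6*(1/24) = ¼)
1/(v(-116, 437) + O(D(16, 17), 436)) = 1/(437 - 91) = 1/346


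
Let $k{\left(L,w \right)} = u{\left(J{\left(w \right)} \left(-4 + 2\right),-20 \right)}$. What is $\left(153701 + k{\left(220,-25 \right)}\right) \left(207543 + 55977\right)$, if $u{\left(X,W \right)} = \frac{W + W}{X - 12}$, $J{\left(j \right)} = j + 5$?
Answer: $\frac{283520377440}{7} \approx 4.0503 \cdot 10^{10}$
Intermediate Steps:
$J{\left(j \right)} = 5 + j$
$u{\left(X,W \right)} = \frac{2 W}{-12 + X}$
$k{\left(L,w \right)} = - \frac{40}{-22 - 2 w}$ ($k{\left(L,w \right)} = 2 \left(-20\right) \frac{1}{-12 + \left(5 + w\right) \left(-4 + 2\right)} = 2 \left(-20\right) \frac{1}{-12 + \left(5 + w\right) \left(-2\right)} = 2 \left(-20\right) \frac{1}{-12 - \left(10 + 2 w\right)} = 2 \left(-20\right) \frac{1}{-22 - 2 w} = - \frac{40}{-22 - 2 w}$)
$\left(153701 + k{\left(220,-25 \right)}\right) \left(207543 + 55977\right) = \left(153701 + \frac{20}{11 - 25}\right) \left(207543 + 55977\right) = \left(153701 + \frac{20}{-14}\right) 263520 = \left(153701 + 20 \left(- \frac{1}{14}\right)\right) 263520 = \left(153701 - \frac{10}{7}\right) 263520 = \frac{1075897}{7} \cdot 263520 = \frac{283520377440}{7}$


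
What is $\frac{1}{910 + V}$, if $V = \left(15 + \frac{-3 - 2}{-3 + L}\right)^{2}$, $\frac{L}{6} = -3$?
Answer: $\frac{441}{503710} \approx 0.0008755$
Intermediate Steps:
$L = -18$ ($L = 6 \left(-3\right) = -18$)
$V = \frac{102400}{441}$ ($V = \left(15 + \frac{-3 - 2}{-3 - 18}\right)^{2} = \left(15 - \frac{5}{-21}\right)^{2} = \left(15 - - \frac{5}{21}\right)^{2} = \left(15 + \frac{5}{21}\right)^{2} = \left(\frac{320}{21}\right)^{2} = \frac{102400}{441} \approx 232.2$)
$\frac{1}{910 + V} = \frac{1}{910 + \frac{102400}{441}} = \frac{1}{\frac{503710}{441}} = \frac{441}{503710}$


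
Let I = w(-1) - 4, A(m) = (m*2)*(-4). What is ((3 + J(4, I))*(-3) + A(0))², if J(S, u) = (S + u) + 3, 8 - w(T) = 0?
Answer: 1764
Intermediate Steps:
w(T) = 8 (w(T) = 8 - 1*0 = 8 + 0 = 8)
A(m) = -8*m (A(m) = (2*m)*(-4) = -8*m)
I = 4 (I = 8 - 4 = 4)
J(S, u) = 3 + S + u
((3 + J(4, I))*(-3) + A(0))² = ((3 + (3 + 4 + 4))*(-3) - 8*0)² = ((3 + 11)*(-3) + 0)² = (14*(-3) + 0)² = (-42 + 0)² = (-42)² = 1764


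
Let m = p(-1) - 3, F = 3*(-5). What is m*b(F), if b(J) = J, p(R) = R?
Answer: 60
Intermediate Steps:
F = -15
m = -4 (m = -1 - 3 = -4)
m*b(F) = -4*(-15) = 60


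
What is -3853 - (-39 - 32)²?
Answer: -8894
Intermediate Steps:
-3853 - (-39 - 32)² = -3853 - 1*(-71)² = -3853 - 1*5041 = -3853 - 5041 = -8894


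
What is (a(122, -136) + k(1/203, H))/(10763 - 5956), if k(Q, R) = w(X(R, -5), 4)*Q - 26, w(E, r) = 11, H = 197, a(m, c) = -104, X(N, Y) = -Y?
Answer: -26379/975821 ≈ -0.027033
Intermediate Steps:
k(Q, R) = -26 + 11*Q (k(Q, R) = 11*Q - 26 = -26 + 11*Q)
(a(122, -136) + k(1/203, H))/(10763 - 5956) = (-104 + (-26 + 11/203))/(10763 - 5956) = (-104 + (-26 + 11*(1/203)))/4807 = (-104 + (-26 + 11/203))*(1/4807) = (-104 - 5267/203)*(1/4807) = -26379/203*1/4807 = -26379/975821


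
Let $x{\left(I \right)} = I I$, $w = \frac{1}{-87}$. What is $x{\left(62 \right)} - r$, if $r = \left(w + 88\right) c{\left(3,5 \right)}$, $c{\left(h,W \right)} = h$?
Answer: $\frac{103821}{29} \approx 3580.0$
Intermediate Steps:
$w = - \frac{1}{87} \approx -0.011494$
$x{\left(I \right)} = I^{2}$
$r = \frac{7655}{29}$ ($r = \left(- \frac{1}{87} + 88\right) 3 = \frac{7655}{87} \cdot 3 = \frac{7655}{29} \approx 263.97$)
$x{\left(62 \right)} - r = 62^{2} - \frac{7655}{29} = 3844 - \frac{7655}{29} = \frac{103821}{29}$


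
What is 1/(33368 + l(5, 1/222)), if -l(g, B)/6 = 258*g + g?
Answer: 1/25598 ≈ 3.9066e-5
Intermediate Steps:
l(g, B) = -1554*g (l(g, B) = -6*(258*g + g) = -1554*g)
1/(33368 + l(5, 1/222)) = 1/(33368 - 1554*5) = 1/(33368 - 7770) = 1/25598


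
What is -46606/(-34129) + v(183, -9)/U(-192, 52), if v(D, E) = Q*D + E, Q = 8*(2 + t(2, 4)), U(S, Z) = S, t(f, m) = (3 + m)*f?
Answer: -263394061/2184256 ≈ -120.59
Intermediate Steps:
t(f, m) = f*(3 + m)
Q = 128 (Q = 8*(2 + 2*(3 + 4)) = 8*(2 + 2*7) = 8*(2 + 14) = 8*16 = 128)
v(D, E) = E + 128*D (v(D, E) = 128*D + E = E + 128*D)
-46606/(-34129) + v(183, -9)/U(-192, 52) = -46606/(-34129) + (-9 + 128*183)/(-192) = -46606*(-1/34129) + (-9 + 23424)*(-1/192) = 46606/34129 + 23415*(-1/192) = 46606/34129 - 7805/64 = -263394061/2184256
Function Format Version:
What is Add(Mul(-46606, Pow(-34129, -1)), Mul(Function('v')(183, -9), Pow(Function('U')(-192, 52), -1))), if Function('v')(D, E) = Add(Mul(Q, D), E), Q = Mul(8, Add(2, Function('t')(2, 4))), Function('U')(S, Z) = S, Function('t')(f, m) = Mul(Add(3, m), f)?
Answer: Rational(-263394061, 2184256) ≈ -120.59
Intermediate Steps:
Function('t')(f, m) = Mul(f, Add(3, m))
Q = 128 (Q = Mul(8, Add(2, Mul(2, Add(3, 4)))) = Mul(8, Add(2, Mul(2, 7))) = Mul(8, Add(2, 14)) = Mul(8, 16) = 128)
Function('v')(D, E) = Add(E, Mul(128, D)) (Function('v')(D, E) = Add(Mul(128, D), E) = Add(E, Mul(128, D)))
Add(Mul(-46606, Pow(-34129, -1)), Mul(Function('v')(183, -9), Pow(Function('U')(-192, 52), -1))) = Add(Mul(-46606, Pow(-34129, -1)), Mul(Add(-9, Mul(128, 183)), Pow(-192, -1))) = Add(Mul(-46606, Rational(-1, 34129)), Mul(Add(-9, 23424), Rational(-1, 192))) = Add(Rational(46606, 34129), Mul(23415, Rational(-1, 192))) = Add(Rational(46606, 34129), Rational(-7805, 64)) = Rational(-263394061, 2184256)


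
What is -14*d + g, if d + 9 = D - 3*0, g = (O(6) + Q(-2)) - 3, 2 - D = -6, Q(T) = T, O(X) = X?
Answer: 15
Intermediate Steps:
D = 8 (D = 2 - 1*(-6) = 2 + 6 = 8)
g = 1 (g = (6 - 2) - 3 = 4 - 3 = 1)
d = -1 (d = -9 + (8 - 3*0) = -9 + (8 + 0) = -9 + 8 = -1)
-14*d + g = -14*(-1) + 1 = 14 + 1 = 15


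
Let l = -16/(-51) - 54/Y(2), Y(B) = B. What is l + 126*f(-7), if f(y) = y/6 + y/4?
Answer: -40207/102 ≈ -394.19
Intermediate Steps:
f(y) = 5*y/12 (f(y) = y*(⅙) + y*(¼) = y/6 + y/4 = 5*y/12)
l = -1361/51 (l = -16/(-51) - 54/2 = -16*(-1/51) - 54*½ = 16/51 - 27 = -1361/51 ≈ -26.686)
l + 126*f(-7) = -1361/51 + 126*((5/12)*(-7)) = -1361/51 + 126*(-35/12) = -1361/51 - 735/2 = -40207/102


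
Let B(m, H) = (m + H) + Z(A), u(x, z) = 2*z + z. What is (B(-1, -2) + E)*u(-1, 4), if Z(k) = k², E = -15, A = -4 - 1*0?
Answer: -24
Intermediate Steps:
A = -4 (A = -4 + 0 = -4)
u(x, z) = 3*z
B(m, H) = 16 + H + m (B(m, H) = (m + H) + (-4)² = (H + m) + 16 = 16 + H + m)
(B(-1, -2) + E)*u(-1, 4) = ((16 - 2 - 1) - 15)*(3*4) = (13 - 15)*12 = -2*12 = -24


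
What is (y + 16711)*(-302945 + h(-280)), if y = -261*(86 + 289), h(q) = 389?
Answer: 24556655184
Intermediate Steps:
y = -97875 (y = -261*375 = -97875)
(y + 16711)*(-302945 + h(-280)) = (-97875 + 16711)*(-302945 + 389) = -81164*(-302556) = 24556655184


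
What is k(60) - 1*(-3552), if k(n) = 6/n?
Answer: 35521/10 ≈ 3552.1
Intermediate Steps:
k(60) - 1*(-3552) = 6/60 - 1*(-3552) = 6*(1/60) + 3552 = ⅒ + 3552 = 35521/10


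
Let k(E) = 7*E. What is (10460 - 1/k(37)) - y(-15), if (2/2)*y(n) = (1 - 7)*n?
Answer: 2685829/259 ≈ 10370.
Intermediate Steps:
y(n) = -6*n (y(n) = (1 - 7)*n = -6*n)
(10460 - 1/k(37)) - y(-15) = (10460 - 1/(7*37)) - (-6)*(-15) = (10460 - 1/259) - 1*90 = (10460 - 1*1/259) - 90 = (10460 - 1/259) - 90 = 2709139/259 - 90 = 2685829/259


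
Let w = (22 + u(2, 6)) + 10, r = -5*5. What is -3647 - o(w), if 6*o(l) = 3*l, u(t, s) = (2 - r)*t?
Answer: -3690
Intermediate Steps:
r = -25
u(t, s) = 27*t (u(t, s) = (2 - 1*(-25))*t = (2 + 25)*t = 27*t)
w = 86 (w = (22 + 27*2) + 10 = (22 + 54) + 10 = 76 + 10 = 86)
o(l) = l/2 (o(l) = (3*l)/6 = l/2)
-3647 - o(w) = -3647 - 86/2 = -3647 - 1*43 = -3647 - 43 = -3690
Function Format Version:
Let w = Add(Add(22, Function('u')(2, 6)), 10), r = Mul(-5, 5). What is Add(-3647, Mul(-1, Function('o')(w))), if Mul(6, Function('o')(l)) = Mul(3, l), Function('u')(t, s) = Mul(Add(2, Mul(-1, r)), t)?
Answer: -3690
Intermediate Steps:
r = -25
Function('u')(t, s) = Mul(27, t) (Function('u')(t, s) = Mul(Add(2, Mul(-1, -25)), t) = Mul(Add(2, 25), t) = Mul(27, t))
w = 86 (w = Add(Add(22, Mul(27, 2)), 10) = Add(Add(22, 54), 10) = Add(76, 10) = 86)
Function('o')(l) = Mul(Rational(1, 2), l) (Function('o')(l) = Mul(Rational(1, 6), Mul(3, l)) = Mul(Rational(1, 2), l))
Add(-3647, Mul(-1, Function('o')(w))) = Add(-3647, Mul(-1, Mul(Rational(1, 2), 86))) = Add(-3647, Mul(-1, 43)) = Add(-3647, -43) = -3690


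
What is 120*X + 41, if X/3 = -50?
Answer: -17959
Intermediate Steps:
X = -150 (X = 3*(-50) = -150)
120*X + 41 = 120*(-150) + 41 = -18000 + 41 = -17959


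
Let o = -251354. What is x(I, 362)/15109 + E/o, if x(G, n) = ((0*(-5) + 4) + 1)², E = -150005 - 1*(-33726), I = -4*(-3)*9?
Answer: 1763143261/3797707586 ≈ 0.46427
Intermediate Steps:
I = 108 (I = 12*9 = 108)
E = -116279 (E = -150005 + 33726 = -116279)
x(G, n) = 25 (x(G, n) = ((0 + 4) + 1)² = (4 + 1)² = 5² = 25)
x(I, 362)/15109 + E/o = 25/15109 - 116279/(-251354) = 25*(1/15109) - 116279*(-1/251354) = 25/15109 + 116279/251354 = 1763143261/3797707586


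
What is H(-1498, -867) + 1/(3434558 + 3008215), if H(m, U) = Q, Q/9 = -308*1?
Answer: -17859366755/6442773 ≈ -2772.0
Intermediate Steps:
Q = -2772 (Q = 9*(-308*1) = 9*(-308) = -2772)
H(m, U) = -2772
H(-1498, -867) + 1/(3434558 + 3008215) = -2772 + 1/(3434558 + 3008215) = -2772 + 1/6442773 = -17859366755/6442773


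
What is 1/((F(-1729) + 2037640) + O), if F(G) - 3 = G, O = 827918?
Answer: 1/2863832 ≈ 3.4918e-7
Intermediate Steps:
F(G) = 3 + G
1/((F(-1729) + 2037640) + O) = 1/(((3 - 1729) + 2037640) + 827918) = 1/((-1726 + 2037640) + 827918) = 1/(2035914 + 827918) = 1/2863832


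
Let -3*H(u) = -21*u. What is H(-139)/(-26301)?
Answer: 973/26301 ≈ 0.036995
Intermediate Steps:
H(u) = 7*u (H(u) = -(-7)*u = 7*u)
H(-139)/(-26301) = (7*(-139))/(-26301) = -973*(-1/26301) = 973/26301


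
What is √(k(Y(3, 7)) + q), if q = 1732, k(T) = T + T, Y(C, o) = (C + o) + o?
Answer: √1766 ≈ 42.024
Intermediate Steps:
Y(C, o) = C + 2*o
k(T) = 2*T
√(k(Y(3, 7)) + q) = √(2*(3 + 2*7) + 1732) = √(2*(3 + 14) + 1732) = √(2*17 + 1732) = √(34 + 1732) = √1766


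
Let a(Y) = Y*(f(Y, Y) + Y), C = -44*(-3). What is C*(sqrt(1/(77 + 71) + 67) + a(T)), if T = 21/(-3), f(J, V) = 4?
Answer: 2772 + 66*sqrt(366929)/37 ≈ 3852.5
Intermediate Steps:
T = -7 (T = 21*(-1/3) = -7)
C = 132
a(Y) = Y*(4 + Y)
C*(sqrt(1/(77 + 71) + 67) + a(T)) = 132*(sqrt(1/(77 + 71) + 67) - 7*(4 - 7)) = 132*(sqrt(1/148 + 67) - 7*(-3)) = 132*(sqrt(1/148 + 67) + 21) = 132*(sqrt(9917/148) + 21) = 132*(sqrt(366929)/74 + 21) = 132*(21 + sqrt(366929)/74) = 2772 + 66*sqrt(366929)/37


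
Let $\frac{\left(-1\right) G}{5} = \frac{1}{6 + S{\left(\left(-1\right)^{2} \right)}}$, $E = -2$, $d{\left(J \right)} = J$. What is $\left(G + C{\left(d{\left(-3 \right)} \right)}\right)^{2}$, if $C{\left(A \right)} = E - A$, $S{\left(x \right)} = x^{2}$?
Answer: $\frac{4}{49} \approx 0.081633$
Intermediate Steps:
$C{\left(A \right)} = -2 - A$
$G = - \frac{5}{7}$ ($G = - \frac{5}{6 + \left(\left(-1\right)^{2}\right)^{2}} = - \frac{5}{6 + 1^{2}} = - \frac{5}{6 + 1} = - \frac{5}{7} \approx -0.71429$)
$\left(G + C{\left(d{\left(-3 \right)} \right)}\right)^{2} = \left(- \frac{5}{7} - -1\right)^{2} = \left(- \frac{5}{7} + \left(-2 + 3\right)\right)^{2} = \left(- \frac{5}{7} + 1\right)^{2} = \left(\frac{2}{7}\right)^{2} = \frac{4}{49}$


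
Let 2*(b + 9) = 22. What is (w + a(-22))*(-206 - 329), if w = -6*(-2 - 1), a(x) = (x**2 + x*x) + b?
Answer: -528580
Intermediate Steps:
b = 2 (b = -9 + (1/2)*22 = -9 + 11 = 2)
a(x) = 2 + 2*x**2 (a(x) = (x**2 + x*x) + 2 = (x**2 + x**2) + 2 = 2*x**2 + 2 = 2 + 2*x**2)
w = 18 (w = -6*(-3) = 18)
(w + a(-22))*(-206 - 329) = (18 + (2 + 2*(-22)**2))*(-206 - 329) = (18 + (2 + 2*484))*(-535) = (18 + (2 + 968))*(-535) = (18 + 970)*(-535) = 988*(-535) = -528580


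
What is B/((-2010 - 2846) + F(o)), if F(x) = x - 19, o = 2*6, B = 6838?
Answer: -6838/4863 ≈ -1.4061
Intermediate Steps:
o = 12
F(x) = -19 + x
B/((-2010 - 2846) + F(o)) = 6838/((-2010 - 2846) + (-19 + 12)) = 6838/(-4856 - 7) = 6838/(-4863) = 6838*(-1/4863) = -6838/4863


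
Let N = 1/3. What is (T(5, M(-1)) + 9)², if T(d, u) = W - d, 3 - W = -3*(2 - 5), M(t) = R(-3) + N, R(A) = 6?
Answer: 4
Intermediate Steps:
N = ⅓ ≈ 0.33333
M(t) = 19/3 (M(t) = 6 + ⅓ = 19/3)
W = -6 (W = 3 - (-3)*(2 - 5) = 3 - (-3)*(-3) = 3 - 1*9 = 3 - 9 = -6)
T(d, u) = -6 - d
(T(5, M(-1)) + 9)² = ((-6 - 1*5) + 9)² = ((-6 - 5) + 9)² = (-11 + 9)² = (-2)² = 4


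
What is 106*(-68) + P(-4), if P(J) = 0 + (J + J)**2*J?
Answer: -7464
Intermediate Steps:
P(J) = 4*J**3 (P(J) = 0 + (2*J)**2*J = 0 + (4*J**2)*J = 0 + 4*J**3 = 4*J**3)
106*(-68) + P(-4) = 106*(-68) + 4*(-4)**3 = -7208 + 4*(-64) = -7208 - 256 = -7464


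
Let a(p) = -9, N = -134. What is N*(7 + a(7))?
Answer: 268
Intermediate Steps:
N*(7 + a(7)) = -134*(7 - 9) = -134*(-2) = 268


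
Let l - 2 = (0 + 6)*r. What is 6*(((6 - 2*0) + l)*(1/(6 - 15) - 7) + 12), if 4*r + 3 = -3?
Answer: 344/3 ≈ 114.67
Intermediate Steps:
r = -3/2 (r = -¾ + (¼)*(-3) = -¾ - ¾ = -3/2 ≈ -1.5000)
l = -7 (l = 2 + (0 + 6)*(-3/2) = 2 + 6*(-3/2) = 2 - 9 = -7)
6*(((6 - 2*0) + l)*(1/(6 - 15) - 7) + 12) = 6*(((6 - 2*0) - 7)*(1/(6 - 15) - 7) + 12) = 6*(((6 + 0) - 7)*(1/(-9) - 7) + 12) = 6*((6 - 7)*(-⅑ - 7) + 12) = 6*(-1*(-64/9) + 12) = 6*(64/9 + 12) = 6*(172/9) = 344/3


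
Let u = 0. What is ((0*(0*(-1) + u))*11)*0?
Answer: 0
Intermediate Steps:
((0*(0*(-1) + u))*11)*0 = ((0*(0*(-1) + 0))*11)*0 = ((0*(0 + 0))*11)*0 = ((0*0)*11)*0 = (0*11)*0 = 0*0 = 0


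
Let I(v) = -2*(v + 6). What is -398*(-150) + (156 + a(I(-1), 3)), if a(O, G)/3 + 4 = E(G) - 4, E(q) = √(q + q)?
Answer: 59832 + 3*√6 ≈ 59839.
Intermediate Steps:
I(v) = -12 - 2*v (I(v) = -2*(6 + v) = -12 - 2*v)
E(q) = √2*√q (E(q) = √(2*q) = √2*√q)
a(O, G) = -24 + 3*√2*√G (a(O, G) = -12 + 3*(√2*√G - 4) = -12 + 3*(-4 + √2*√G) = -12 + (-12 + 3*√2*√G) = -24 + 3*√2*√G)
-398*(-150) + (156 + a(I(-1), 3)) = -398*(-150) + (156 + (-24 + 3*√2*√3)) = 59700 + (156 + (-24 + 3*√6)) = 59700 + (132 + 3*√6) = 59832 + 3*√6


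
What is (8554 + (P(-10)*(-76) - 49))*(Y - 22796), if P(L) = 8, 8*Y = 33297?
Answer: -1177213687/8 ≈ -1.4715e+8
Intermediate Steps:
Y = 33297/8 (Y = (⅛)*33297 = 33297/8 ≈ 4162.1)
(8554 + (P(-10)*(-76) - 49))*(Y - 22796) = (8554 + (8*(-76) - 49))*(33297/8 - 22796) = (8554 + (-608 - 49))*(-149071/8) = (8554 - 657)*(-149071/8) = 7897*(-149071/8) = -1177213687/8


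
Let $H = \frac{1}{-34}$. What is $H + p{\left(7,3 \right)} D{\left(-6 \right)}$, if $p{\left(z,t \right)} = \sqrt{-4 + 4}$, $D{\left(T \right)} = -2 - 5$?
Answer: $- \frac{1}{34} \approx -0.029412$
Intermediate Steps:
$H = - \frac{1}{34} \approx -0.029412$
$D{\left(T \right)} = -7$
$p{\left(z,t \right)} = 0$ ($p{\left(z,t \right)} = \sqrt{0} = 0$)
$H + p{\left(7,3 \right)} D{\left(-6 \right)} = - \frac{1}{34} + 0 \left(-7\right) = - \frac{1}{34} + 0 = - \frac{1}{34}$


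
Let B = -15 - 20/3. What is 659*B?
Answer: -42835/3 ≈ -14278.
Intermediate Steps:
B = -65/3 (B = -15 - 20/3 = -65/3 ≈ -21.667)
659*B = 659*(-65/3) = -42835/3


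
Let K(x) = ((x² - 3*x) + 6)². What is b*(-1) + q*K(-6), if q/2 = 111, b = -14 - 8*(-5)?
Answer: 799174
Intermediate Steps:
b = 26 (b = -14 - 1*(-40) = -14 + 40 = 26)
q = 222 (q = 2*111 = 222)
K(x) = (6 + x² - 3*x)²
b*(-1) + q*K(-6) = 26*(-1) + 222*(6 + (-6)² - 3*(-6))² = -26 + 222*(6 + 36 + 18)² = -26 + 222*60² = -26 + 222*3600 = -26 + 799200 = 799174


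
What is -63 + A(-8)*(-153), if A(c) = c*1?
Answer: 1161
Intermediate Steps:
A(c) = c
-63 + A(-8)*(-153) = -63 - 8*(-153) = -63 + 1224 = 1161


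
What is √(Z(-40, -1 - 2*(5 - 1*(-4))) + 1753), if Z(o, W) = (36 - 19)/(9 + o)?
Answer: √1684106/31 ≈ 41.862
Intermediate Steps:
Z(o, W) = 17/(9 + o)
√(Z(-40, -1 - 2*(5 - 1*(-4))) + 1753) = √(17/(9 - 40) + 1753) = √(17/(-31) + 1753) = √(17*(-1/31) + 1753) = √(-17/31 + 1753) = √(54326/31) = √1684106/31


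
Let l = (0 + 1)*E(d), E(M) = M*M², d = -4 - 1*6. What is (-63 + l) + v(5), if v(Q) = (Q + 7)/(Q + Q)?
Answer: -5309/5 ≈ -1061.8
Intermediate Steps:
d = -10 (d = -4 - 6 = -10)
v(Q) = (7 + Q)/(2*Q) (v(Q) = (7 + Q)/((2*Q)) = (7 + Q)*(1/(2*Q)) = (7 + Q)/(2*Q))
E(M) = M³
l = -1000 (l = (0 + 1)*(-10)³ = 1*(-1000) = -1000)
(-63 + l) + v(5) = (-63 - 1000) + (½)*(7 + 5)/5 = -1063 + (½)*(⅕)*12 = -1063 + 6/5 = -5309/5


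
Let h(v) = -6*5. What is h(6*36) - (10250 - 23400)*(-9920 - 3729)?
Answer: -179484380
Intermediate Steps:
h(v) = -30
h(6*36) - (10250 - 23400)*(-9920 - 3729) = -30 - (10250 - 23400)*(-9920 - 3729) = -30 - (-13150)*(-13649) = -30 - 1*179484350 = -30 - 179484350 = -179484380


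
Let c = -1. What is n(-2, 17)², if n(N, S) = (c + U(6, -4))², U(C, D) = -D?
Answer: 81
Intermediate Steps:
n(N, S) = 9 (n(N, S) = (-1 - 1*(-4))² = (-1 + 4)² = 3² = 9)
n(-2, 17)² = 9² = 81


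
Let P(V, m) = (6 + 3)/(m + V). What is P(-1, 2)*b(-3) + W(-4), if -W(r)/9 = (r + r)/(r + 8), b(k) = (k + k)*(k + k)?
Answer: 342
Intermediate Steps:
b(k) = 4*k² (b(k) = (2*k)*(2*k) = 4*k²)
P(V, m) = 9/(V + m)
W(r) = -18*r/(8 + r) (W(r) = -9*(r + r)/(r + 8) = -9*2*r/(8 + r) = -18*r/(8 + r))
P(-1, 2)*b(-3) + W(-4) = (9/(-1 + 2))*(4*(-3)²) - 18*(-4)/(8 - 4) = (9/1)*(4*9) - 18*(-4)/4 = (9*1)*36 - 18*(-4)*¼ = 9*36 + 18 = 324 + 18 = 342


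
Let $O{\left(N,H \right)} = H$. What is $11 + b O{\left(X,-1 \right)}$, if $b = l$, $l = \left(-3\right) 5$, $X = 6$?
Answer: $26$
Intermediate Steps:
$l = -15$
$b = -15$
$11 + b O{\left(X,-1 \right)} = 11 - -15 = 11 + 15 = 26$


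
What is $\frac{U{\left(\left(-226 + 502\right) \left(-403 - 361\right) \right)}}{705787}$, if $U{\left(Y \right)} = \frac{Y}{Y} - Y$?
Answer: $\frac{210865}{705787} \approx 0.29877$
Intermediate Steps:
$U{\left(Y \right)} = 1 - Y$
$\frac{U{\left(\left(-226 + 502\right) \left(-403 - 361\right) \right)}}{705787} = \frac{1 - \left(-226 + 502\right) \left(-403 - 361\right)}{705787} = \left(1 - 276 \left(-764\right)\right) \frac{1}{705787} = \left(1 - -210864\right) \frac{1}{705787} = \left(1 + 210864\right) \frac{1}{705787} = 210865 \cdot \frac{1}{705787} = \frac{210865}{705787}$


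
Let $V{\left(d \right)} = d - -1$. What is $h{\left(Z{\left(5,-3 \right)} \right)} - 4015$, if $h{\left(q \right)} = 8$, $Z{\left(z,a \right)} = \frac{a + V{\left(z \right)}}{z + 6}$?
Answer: $-4007$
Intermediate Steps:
$V{\left(d \right)} = 1 + d$ ($V{\left(d \right)} = d + 1 = 1 + d$)
$Z{\left(z,a \right)} = \frac{1 + a + z}{6 + z}$ ($Z{\left(z,a \right)} = \frac{a + \left(1 + z\right)}{z + 6} = \frac{1 + a + z}{6 + z}$)
$h{\left(Z{\left(5,-3 \right)} \right)} - 4015 = 8 - 4015 = -4007$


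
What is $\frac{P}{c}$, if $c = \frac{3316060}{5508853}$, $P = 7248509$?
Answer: $\frac{39930970550177}{3316060} \approx 1.2042 \cdot 10^{7}$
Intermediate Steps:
$c = \frac{3316060}{5508853}$ ($c = 3316060 \cdot \frac{1}{5508853} = \frac{3316060}{5508853} \approx 0.60195$)
$\frac{P}{c} = \frac{7248509}{\frac{3316060}{5508853}} = 7248509 \cdot \frac{5508853}{3316060} = \frac{39930970550177}{3316060}$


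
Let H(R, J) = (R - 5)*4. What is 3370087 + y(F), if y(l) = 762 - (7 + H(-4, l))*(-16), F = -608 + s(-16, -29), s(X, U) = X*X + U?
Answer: 3370385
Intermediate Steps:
s(X, U) = U + X² (s(X, U) = X² + U = U + X²)
H(R, J) = -20 + 4*R (H(R, J) = (-5 + R)*4 = -20 + 4*R)
F = -381 (F = -608 + (-29 + (-16)²) = -608 + (-29 + 256) = -608 + 227 = -381)
y(l) = 298 (y(l) = 762 - (7 + (-20 + 4*(-4)))*(-16) = 762 - (7 + (-20 - 16))*(-16) = 762 - (7 - 36)*(-16) = 762 - (-29)*(-16) = 762 - 1*464 = 762 - 464 = 298)
3370087 + y(F) = 3370087 + 298 = 3370385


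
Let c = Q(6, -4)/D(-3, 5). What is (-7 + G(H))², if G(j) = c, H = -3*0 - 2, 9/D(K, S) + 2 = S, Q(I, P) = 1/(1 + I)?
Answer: 21316/441 ≈ 48.336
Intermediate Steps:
D(K, S) = 9/(-2 + S)
H = -2 (H = 0 - 2 = -2)
c = 1/21 (c = 1/((1 + 6)*((9/(-2 + 5)))) = 1/(7*((9/3))) = 1/(7*((9*(⅓)))) = (⅐)/3 = (⅐)*(⅓) = 1/21 ≈ 0.047619)
G(j) = 1/21
(-7 + G(H))² = (-7 + 1/21)² = (-146/21)² = 21316/441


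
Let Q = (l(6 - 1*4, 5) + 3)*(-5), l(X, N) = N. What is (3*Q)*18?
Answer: -2160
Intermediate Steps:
Q = -40 (Q = (5 + 3)*(-5) = 8*(-5) = -40)
(3*Q)*18 = (3*(-40))*18 = -120*18 = -2160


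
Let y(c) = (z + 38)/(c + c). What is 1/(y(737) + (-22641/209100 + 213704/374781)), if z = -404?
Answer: 42687555900/9119259991 ≈ 4.6810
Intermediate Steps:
y(c) = -183/c (y(c) = (-404 + 38)/(c + c) = -366*1/(2*c) = -183/c)
1/(y(737) + (-22641/209100 + 213704/374781)) = 1/(-183/737 + (-22641/209100 + 213704/374781)) = 1/(-183*1/737 + (-22641*1/209100 + 213704*(1/374781))) = 1/(-183/737 + (-7547/69700 + 213704/374781)) = 1/(-183/737 + 294309673/637127700) = 1/(9119259991/42687555900) = 42687555900/9119259991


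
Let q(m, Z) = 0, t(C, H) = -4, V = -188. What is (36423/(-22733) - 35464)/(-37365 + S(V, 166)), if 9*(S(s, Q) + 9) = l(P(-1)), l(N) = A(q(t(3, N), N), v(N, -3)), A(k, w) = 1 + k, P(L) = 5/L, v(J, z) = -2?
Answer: 1451231163/1529317109 ≈ 0.94894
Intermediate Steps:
l(N) = 1 (l(N) = 1 + 0 = 1)
S(s, Q) = -80/9 (S(s, Q) = -9 + (1/9)*1 = -9 + 1/9 = -80/9)
(36423/(-22733) - 35464)/(-37365 + S(V, 166)) = (36423/(-22733) - 35464)/(-37365 - 80/9) = (36423*(-1/22733) - 35464)/(-336365/9) = (-36423/22733 - 35464)*(-9/336365) = -806239535/22733*(-9/336365) = 1451231163/1529317109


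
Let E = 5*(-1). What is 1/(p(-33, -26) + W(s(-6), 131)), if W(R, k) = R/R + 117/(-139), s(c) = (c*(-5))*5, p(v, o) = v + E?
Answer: -139/5260 ≈ -0.026426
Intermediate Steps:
E = -5
p(v, o) = -5 + v (p(v, o) = v - 5 = -5 + v)
s(c) = -25*c (s(c) = -5*c*5 = -25*c)
W(R, k) = 22/139 (W(R, k) = 1 + 117*(-1/139) = 1 - 117/139 = 22/139)
1/(p(-33, -26) + W(s(-6), 131)) = 1/((-5 - 33) + 22/139) = 1/(-38 + 22/139) = 1/(-5260/139) = -139/5260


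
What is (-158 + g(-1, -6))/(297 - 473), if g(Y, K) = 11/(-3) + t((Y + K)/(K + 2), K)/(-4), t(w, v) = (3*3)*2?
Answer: 997/1056 ≈ 0.94413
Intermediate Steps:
t(w, v) = 18 (t(w, v) = 9*2 = 18)
g(Y, K) = -49/6 (g(Y, K) = 11/(-3) + 18/(-4) = 11*(-⅓) + 18*(-¼) = -11/3 - 9/2 = -49/6)
(-158 + g(-1, -6))/(297 - 473) = (-158 - 49/6)/(297 - 473) = -997/6/(-176) = -997/6*(-1/176) = 997/1056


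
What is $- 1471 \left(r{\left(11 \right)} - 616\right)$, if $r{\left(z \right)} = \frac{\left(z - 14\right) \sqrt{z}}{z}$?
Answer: $906136 + \frac{4413 \sqrt{11}}{11} \approx 9.0747 \cdot 10^{5}$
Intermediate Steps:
$r{\left(z \right)} = \frac{-14 + z}{\sqrt{z}}$ ($r{\left(z \right)} = \frac{\left(-14 + z\right) \sqrt{z}}{z} = \frac{\sqrt{z} \left(-14 + z\right)}{z} = \frac{-14 + z}{\sqrt{z}}$)
$- 1471 \left(r{\left(11 \right)} - 616\right) = - 1471 \left(\frac{-14 + 11}{\sqrt{11}} - 616\right) = - 1471 \left(\frac{\sqrt{11}}{11} \left(-3\right) - 616\right) = - 1471 \left(- \frac{3 \sqrt{11}}{11} - 616\right) = - 1471 \left(-616 - \frac{3 \sqrt{11}}{11}\right) = 906136 + \frac{4413 \sqrt{11}}{11}$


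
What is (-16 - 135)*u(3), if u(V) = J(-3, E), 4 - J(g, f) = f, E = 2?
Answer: -302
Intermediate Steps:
J(g, f) = 4 - f
u(V) = 2 (u(V) = 4 - 1*2 = 4 - 2 = 2)
(-16 - 135)*u(3) = (-16 - 135)*2 = -151*2 = -302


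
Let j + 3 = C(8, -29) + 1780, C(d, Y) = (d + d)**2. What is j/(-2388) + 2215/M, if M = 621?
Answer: 1342309/494316 ≈ 2.7155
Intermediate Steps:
C(d, Y) = 4*d**2 (C(d, Y) = (2*d)**2 = 4*d**2)
j = 2033 (j = -3 + (4*8**2 + 1780) = -3 + (4*64 + 1780) = -3 + (256 + 1780) = -3 + 2036 = 2033)
j/(-2388) + 2215/M = 2033/(-2388) + 2215/621 = 2033*(-1/2388) + 2215*(1/621) = -2033/2388 + 2215/621 = 1342309/494316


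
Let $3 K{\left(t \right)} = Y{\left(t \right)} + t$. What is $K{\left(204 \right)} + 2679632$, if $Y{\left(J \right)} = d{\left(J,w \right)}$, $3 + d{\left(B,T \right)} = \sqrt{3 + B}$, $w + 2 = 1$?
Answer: $2679699 + \sqrt{23} \approx 2.6797 \cdot 10^{6}$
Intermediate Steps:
$w = -1$ ($w = -2 + 1 = -1$)
$d{\left(B,T \right)} = -3 + \sqrt{3 + B}$
$Y{\left(J \right)} = -3 + \sqrt{3 + J}$
$K{\left(t \right)} = -1 + \frac{t}{3} + \frac{\sqrt{3 + t}}{3}$ ($K{\left(t \right)} = \frac{\left(-3 + \sqrt{3 + t}\right) + t}{3} = \frac{-3 + t + \sqrt{3 + t}}{3} = -1 + \frac{t}{3} + \frac{\sqrt{3 + t}}{3}$)
$K{\left(204 \right)} + 2679632 = \left(-1 + \frac{1}{3} \cdot 204 + \frac{\sqrt{3 + 204}}{3}\right) + 2679632 = \left(-1 + 68 + \frac{\sqrt{207}}{3}\right) + 2679632 = \left(-1 + 68 + \frac{3 \sqrt{23}}{3}\right) + 2679632 = \left(-1 + 68 + \sqrt{23}\right) + 2679632 = \left(67 + \sqrt{23}\right) + 2679632 = 2679699 + \sqrt{23}$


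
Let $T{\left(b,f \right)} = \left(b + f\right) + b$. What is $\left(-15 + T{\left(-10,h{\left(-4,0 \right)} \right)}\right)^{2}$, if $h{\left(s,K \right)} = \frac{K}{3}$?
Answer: $1225$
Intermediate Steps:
$h{\left(s,K \right)} = \frac{K}{3}$ ($h{\left(s,K \right)} = K \frac{1}{3} = \frac{K}{3}$)
$T{\left(b,f \right)} = f + 2 b$
$\left(-15 + T{\left(-10,h{\left(-4,0 \right)} \right)}\right)^{2} = \left(-15 + \left(\frac{1}{3} \cdot 0 + 2 \left(-10\right)\right)\right)^{2} = \left(-15 + \left(0 - 20\right)\right)^{2} = \left(-15 - 20\right)^{2} = \left(-35\right)^{2} = 1225$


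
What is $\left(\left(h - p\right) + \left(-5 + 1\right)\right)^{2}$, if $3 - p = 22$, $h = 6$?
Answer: $441$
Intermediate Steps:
$p = -19$ ($p = 3 - 22 = -19$)
$\left(\left(h - p\right) + \left(-5 + 1\right)\right)^{2} = \left(\left(6 - -19\right) + \left(-5 + 1\right)\right)^{2} = \left(\left(6 + 19\right) - 4\right)^{2} = \left(25 - 4\right)^{2} = 21^{2} = 441$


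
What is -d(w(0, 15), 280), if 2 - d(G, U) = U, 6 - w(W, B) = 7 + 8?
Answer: 278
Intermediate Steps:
w(W, B) = -9 (w(W, B) = 6 - (7 + 8) = 6 - 1*15 = 6 - 15 = -9)
d(G, U) = 2 - U
-d(w(0, 15), 280) = -(2 - 1*280) = -(2 - 280) = -1*(-278) = 278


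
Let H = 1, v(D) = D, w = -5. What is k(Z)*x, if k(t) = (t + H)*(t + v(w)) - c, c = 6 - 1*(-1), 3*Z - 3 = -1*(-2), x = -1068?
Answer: 50908/3 ≈ 16969.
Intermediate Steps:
Z = 5/3 (Z = 1 + (-1*(-2))/3 = 1 + (⅓)*2 = 1 + ⅔ = 5/3 ≈ 1.6667)
c = 7 (c = 6 + 1 = 7)
k(t) = -7 + (1 + t)*(-5 + t) (k(t) = (t + 1)*(t - 5) - 1*7 = (1 + t)*(-5 + t) - 7 = -7 + (1 + t)*(-5 + t))
k(Z)*x = (-12 + (5/3)² - 4*5/3)*(-1068) = (-12 + 25/9 - 20/3)*(-1068) = -143/9*(-1068) = 50908/3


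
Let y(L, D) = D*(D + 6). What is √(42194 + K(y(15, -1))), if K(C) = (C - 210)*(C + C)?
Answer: 2*√11086 ≈ 210.58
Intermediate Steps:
y(L, D) = D*(6 + D)
K(C) = 2*C*(-210 + C) (K(C) = (-210 + C)*(2*C) = 2*C*(-210 + C))
√(42194 + K(y(15, -1))) = √(42194 + 2*(-(6 - 1))*(-210 - (6 - 1))) = √(42194 + 2*(-1*5)*(-210 - 1*5)) = √(42194 + 2*(-5)*(-210 - 5)) = √(42194 + 2*(-5)*(-215)) = √(42194 + 2150) = √44344 = 2*√11086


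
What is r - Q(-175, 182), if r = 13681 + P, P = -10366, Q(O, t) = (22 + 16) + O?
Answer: 3452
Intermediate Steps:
Q(O, t) = 38 + O
r = 3315 (r = 13681 - 10366 = 3315)
r - Q(-175, 182) = 3315 - (38 - 175) = 3315 - 1*(-137) = 3315 + 137 = 3452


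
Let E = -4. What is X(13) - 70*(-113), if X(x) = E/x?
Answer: 102826/13 ≈ 7909.7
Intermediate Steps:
X(x) = -4/x
X(13) - 70*(-113) = -4/13 - 70*(-113) = -4*1/13 + 7910 = -4/13 + 7910 = 102826/13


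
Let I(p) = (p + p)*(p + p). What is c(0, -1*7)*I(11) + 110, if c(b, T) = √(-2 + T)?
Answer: 110 + 1452*I ≈ 110.0 + 1452.0*I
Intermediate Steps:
I(p) = 4*p² (I(p) = (2*p)*(2*p) = 4*p²)
c(0, -1*7)*I(11) + 110 = √(-2 - 1*7)*(4*11²) + 110 = √(-2 - 7)*(4*121) + 110 = √(-9)*484 + 110 = (3*I)*484 + 110 = 1452*I + 110 = 110 + 1452*I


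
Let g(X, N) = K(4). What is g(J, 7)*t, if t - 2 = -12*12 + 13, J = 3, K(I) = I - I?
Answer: 0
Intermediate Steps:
K(I) = 0
g(X, N) = 0
t = -129 (t = 2 + (-12*12 + 13) = 2 + (-144 + 13) = 2 - 131 = -129)
g(J, 7)*t = 0*(-129) = 0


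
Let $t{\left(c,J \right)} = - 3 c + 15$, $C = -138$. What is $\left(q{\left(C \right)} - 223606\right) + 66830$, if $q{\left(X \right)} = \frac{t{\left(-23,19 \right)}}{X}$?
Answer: $- \frac{3605862}{23} \approx -1.5678 \cdot 10^{5}$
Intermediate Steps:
$t{\left(c,J \right)} = 15 - 3 c$
$q{\left(X \right)} = \frac{84}{X}$ ($q{\left(X \right)} = \frac{15 - -69}{X} = \frac{15 + 69}{X} = \frac{84}{X}$)
$\left(q{\left(C \right)} - 223606\right) + 66830 = \left(\frac{84}{-138} - 223606\right) + 66830 = \left(84 \left(- \frac{1}{138}\right) - 223606\right) + 66830 = \left(- \frac{14}{23} - 223606\right) + 66830 = - \frac{5142952}{23} + 66830 = - \frac{3605862}{23}$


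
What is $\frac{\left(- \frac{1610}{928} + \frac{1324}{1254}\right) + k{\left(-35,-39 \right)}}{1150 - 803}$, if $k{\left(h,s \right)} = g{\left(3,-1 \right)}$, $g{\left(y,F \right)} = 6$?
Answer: $\frac{1548001}{100952016} \approx 0.015334$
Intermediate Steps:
$k{\left(h,s \right)} = 6$
$\frac{\left(- \frac{1610}{928} + \frac{1324}{1254}\right) + k{\left(-35,-39 \right)}}{1150 - 803} = \frac{\left(- \frac{1610}{928} + \frac{1324}{1254}\right) + 6}{1150 - 803} = \frac{\left(\left(-1610\right) \frac{1}{928} + 1324 \cdot \frac{1}{1254}\right) + 6}{347} = \left(\left(- \frac{805}{464} + \frac{662}{627}\right) + 6\right) \frac{1}{347} = \left(- \frac{197567}{290928} + 6\right) \frac{1}{347} = \frac{1548001}{290928} \cdot \frac{1}{347} = \frac{1548001}{100952016}$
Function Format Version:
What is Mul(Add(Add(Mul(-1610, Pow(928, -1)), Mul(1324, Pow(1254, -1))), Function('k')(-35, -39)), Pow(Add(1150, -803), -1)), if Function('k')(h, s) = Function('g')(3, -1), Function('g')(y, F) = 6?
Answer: Rational(1548001, 100952016) ≈ 0.015334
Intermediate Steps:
Function('k')(h, s) = 6
Mul(Add(Add(Mul(-1610, Pow(928, -1)), Mul(1324, Pow(1254, -1))), Function('k')(-35, -39)), Pow(Add(1150, -803), -1)) = Mul(Add(Add(Mul(-1610, Pow(928, -1)), Mul(1324, Pow(1254, -1))), 6), Pow(Add(1150, -803), -1)) = Mul(Add(Add(Mul(-1610, Rational(1, 928)), Mul(1324, Rational(1, 1254))), 6), Pow(347, -1)) = Mul(Add(Add(Rational(-805, 464), Rational(662, 627)), 6), Rational(1, 347)) = Mul(Add(Rational(-197567, 290928), 6), Rational(1, 347)) = Mul(Rational(1548001, 290928), Rational(1, 347)) = Rational(1548001, 100952016)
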